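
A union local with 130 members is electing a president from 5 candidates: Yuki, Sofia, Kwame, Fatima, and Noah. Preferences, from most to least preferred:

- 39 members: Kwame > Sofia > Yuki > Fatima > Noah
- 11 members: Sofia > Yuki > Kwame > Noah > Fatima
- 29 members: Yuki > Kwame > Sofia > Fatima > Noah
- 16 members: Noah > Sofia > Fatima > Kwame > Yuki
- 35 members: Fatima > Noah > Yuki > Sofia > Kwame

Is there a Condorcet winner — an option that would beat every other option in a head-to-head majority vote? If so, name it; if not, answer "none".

Checking pairwise contests:
Sofia beats Yuki 66–64.
Kwame beats Sofia 68–62.
Yuki beats Kwame 75–55.
Yuki beats Fatima 79–51.
Yuki beats Noah 79–51.
Every option loses at least one head-to-head, so there is no Condorcet winner.

none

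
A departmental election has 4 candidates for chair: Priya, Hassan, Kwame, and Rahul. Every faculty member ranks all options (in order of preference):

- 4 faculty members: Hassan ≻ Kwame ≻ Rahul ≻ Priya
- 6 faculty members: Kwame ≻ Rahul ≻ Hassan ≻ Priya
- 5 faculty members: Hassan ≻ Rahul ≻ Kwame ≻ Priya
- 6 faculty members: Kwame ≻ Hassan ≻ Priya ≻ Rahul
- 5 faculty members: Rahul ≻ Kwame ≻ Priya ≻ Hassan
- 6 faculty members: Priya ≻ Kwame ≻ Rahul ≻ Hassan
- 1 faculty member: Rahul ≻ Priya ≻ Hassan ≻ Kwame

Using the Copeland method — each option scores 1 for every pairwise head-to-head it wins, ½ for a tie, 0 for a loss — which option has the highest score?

Priya: loses to Hassan, Kwame, and Rahul → score 0.
Hassan: beats Priya; loses to Kwame and Rahul → score 1.
Kwame: beats Priya, Hassan, and Rahul → score 3.
Rahul: beats Priya and Hassan; loses to Kwame → score 2.
Kwame has the best pairwise record.

Kwame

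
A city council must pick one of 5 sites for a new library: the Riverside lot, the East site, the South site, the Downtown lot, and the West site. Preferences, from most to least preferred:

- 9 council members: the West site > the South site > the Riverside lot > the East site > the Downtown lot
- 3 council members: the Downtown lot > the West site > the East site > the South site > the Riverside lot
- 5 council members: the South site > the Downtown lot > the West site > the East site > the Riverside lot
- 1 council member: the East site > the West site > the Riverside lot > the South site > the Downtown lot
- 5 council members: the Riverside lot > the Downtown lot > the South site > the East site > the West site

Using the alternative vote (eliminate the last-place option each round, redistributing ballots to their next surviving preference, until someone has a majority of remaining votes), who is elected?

Round 1: the Riverside lot 5, the East site 1, the South site 5, the Downtown lot 3, the West site 9. Eliminate the East site.
Round 2: the Riverside lot 5, the South site 5, the Downtown lot 3, the West site 10. Eliminate the Downtown lot.
Round 3: the Riverside lot 5, the South site 5, the West site 13. The West site has a majority.

the West site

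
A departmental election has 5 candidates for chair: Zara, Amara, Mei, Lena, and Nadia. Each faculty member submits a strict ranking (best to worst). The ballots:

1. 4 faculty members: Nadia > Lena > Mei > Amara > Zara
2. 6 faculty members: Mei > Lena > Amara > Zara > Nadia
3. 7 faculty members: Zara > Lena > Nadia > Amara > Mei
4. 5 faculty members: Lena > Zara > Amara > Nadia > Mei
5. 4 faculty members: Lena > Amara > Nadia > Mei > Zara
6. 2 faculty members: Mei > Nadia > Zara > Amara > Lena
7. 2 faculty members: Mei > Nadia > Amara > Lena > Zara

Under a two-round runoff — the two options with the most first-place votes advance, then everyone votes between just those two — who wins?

Lena

Round 1 first-place votes: Zara 7, Amara 0, Mei 10, Lena 9, Nadia 4.
Mei and Lena advance.
Runoff: Mei is preferred to Lena by 10 voters; Lena by 20.
Lena wins the runoff.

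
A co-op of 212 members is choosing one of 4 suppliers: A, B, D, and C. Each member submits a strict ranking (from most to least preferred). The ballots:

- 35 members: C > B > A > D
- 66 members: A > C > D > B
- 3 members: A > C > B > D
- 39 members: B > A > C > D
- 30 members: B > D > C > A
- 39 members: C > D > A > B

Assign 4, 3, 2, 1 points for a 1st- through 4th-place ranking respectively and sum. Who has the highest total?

C

A: 35·2 + 66·4 + 3·4 + 39·3 + 30·1 + 39·2 = 571
B: 35·3 + 66·1 + 3·2 + 39·4 + 30·4 + 39·1 = 492
D: 35·1 + 66·2 + 3·1 + 39·1 + 30·3 + 39·3 = 416
C: 35·4 + 66·3 + 3·3 + 39·2 + 30·2 + 39·4 = 641
C has the highest Borda score (641).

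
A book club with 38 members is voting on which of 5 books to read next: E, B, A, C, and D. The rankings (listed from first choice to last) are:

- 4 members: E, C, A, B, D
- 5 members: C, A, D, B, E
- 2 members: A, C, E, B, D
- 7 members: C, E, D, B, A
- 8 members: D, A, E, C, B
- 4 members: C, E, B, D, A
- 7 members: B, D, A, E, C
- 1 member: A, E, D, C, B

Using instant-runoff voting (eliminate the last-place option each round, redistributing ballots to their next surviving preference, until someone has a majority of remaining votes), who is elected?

C

Round 1: E 4, B 7, A 3, C 16, D 8. Eliminate A.
Round 2: E 5, B 7, C 18, D 8. Eliminate E.
Round 3: B 7, C 22, D 9. C has a majority.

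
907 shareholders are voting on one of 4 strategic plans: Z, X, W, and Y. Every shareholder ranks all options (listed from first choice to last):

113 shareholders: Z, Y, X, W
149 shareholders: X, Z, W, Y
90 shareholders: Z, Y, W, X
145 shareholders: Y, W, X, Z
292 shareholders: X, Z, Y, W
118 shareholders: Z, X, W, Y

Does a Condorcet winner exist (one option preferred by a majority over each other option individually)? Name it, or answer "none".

X vs Z: 586–321 for X.
X vs W: 672–235 for X.
X vs Y: 559–348 for X.
X beats every other option head-to-head.

X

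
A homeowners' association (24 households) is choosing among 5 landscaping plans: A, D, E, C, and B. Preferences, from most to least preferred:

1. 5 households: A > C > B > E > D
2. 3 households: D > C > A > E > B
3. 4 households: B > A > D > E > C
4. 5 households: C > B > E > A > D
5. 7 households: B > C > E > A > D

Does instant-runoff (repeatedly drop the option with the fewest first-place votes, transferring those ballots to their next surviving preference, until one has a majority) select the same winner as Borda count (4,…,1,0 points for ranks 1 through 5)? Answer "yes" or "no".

Instant-runoff — R1 A 5, D 3, E 0, C 5, B 11 (E out); R2 A 5, D 3, C 5, B 11 (D out); R3 A 5, C 8, B 11 (A out); R4 C 13, B 11 (C winner). Winner: C.
Borda — scores: A 50, D 20, E 36, C 65, B 69. Winner: B.
The two methods disagree.

no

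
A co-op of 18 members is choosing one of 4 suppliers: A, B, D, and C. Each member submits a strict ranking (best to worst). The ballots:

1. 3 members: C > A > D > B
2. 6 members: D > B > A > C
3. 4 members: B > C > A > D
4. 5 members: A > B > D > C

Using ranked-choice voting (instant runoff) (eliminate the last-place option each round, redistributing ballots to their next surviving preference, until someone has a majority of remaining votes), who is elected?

A

Round 1: A 5, B 4, D 6, C 3. Eliminate C.
Round 2: A 8, B 4, D 6. Eliminate B.
Round 3: A 12, D 6. A has a majority.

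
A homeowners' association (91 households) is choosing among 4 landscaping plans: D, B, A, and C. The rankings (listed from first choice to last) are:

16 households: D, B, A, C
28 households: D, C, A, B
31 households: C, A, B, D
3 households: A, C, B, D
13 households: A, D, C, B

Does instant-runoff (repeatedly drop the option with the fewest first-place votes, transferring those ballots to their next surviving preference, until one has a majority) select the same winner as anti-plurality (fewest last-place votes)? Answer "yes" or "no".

no

Instant-runoff — R1 D 44, B 0, A 16, C 31 (B out); R2 D 44, A 16, C 31 (A out); R3 D 57, C 34 (D winner). Winner: D.
Anti-plurality — last-place votes: D 34, B 41, A 0, C 16. Winner: A.
The two methods disagree.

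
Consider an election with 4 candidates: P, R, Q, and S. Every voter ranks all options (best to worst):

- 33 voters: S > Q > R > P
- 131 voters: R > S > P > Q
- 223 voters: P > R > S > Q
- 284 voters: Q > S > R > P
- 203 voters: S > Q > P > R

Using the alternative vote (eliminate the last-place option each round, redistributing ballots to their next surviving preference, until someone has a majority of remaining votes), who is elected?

Round 1: P 223, R 131, Q 284, S 236. Eliminate R.
Round 2: P 223, Q 284, S 367. Eliminate P.
Round 3: Q 284, S 590. S has a majority.

S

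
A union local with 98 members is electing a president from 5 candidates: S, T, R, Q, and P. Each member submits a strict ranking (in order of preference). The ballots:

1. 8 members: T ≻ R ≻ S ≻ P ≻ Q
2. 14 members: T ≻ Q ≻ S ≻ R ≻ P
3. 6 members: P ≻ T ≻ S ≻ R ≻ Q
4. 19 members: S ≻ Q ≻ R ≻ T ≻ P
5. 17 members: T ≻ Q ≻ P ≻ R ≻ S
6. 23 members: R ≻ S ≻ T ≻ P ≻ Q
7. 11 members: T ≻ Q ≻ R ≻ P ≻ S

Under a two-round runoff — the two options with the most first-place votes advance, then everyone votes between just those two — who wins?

Round 1 first-place votes: S 19, T 50, R 23, Q 0, P 6.
T and R advance.
Runoff: T is preferred to R by 56 voters; R by 42.
T wins the runoff.

T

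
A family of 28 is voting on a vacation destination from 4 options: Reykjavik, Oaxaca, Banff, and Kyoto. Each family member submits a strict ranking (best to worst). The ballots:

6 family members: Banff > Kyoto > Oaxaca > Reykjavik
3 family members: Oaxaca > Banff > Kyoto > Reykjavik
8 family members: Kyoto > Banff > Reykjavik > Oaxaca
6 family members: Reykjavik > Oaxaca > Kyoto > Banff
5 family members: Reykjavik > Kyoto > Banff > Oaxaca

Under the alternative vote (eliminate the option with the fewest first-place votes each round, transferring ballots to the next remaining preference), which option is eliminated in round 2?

Round 1: Reykjavik 11, Oaxaca 3, Banff 6, Kyoto 8. Eliminate Oaxaca.
Round 2: Reykjavik 11, Banff 9, Kyoto 8. Eliminate Kyoto.

Kyoto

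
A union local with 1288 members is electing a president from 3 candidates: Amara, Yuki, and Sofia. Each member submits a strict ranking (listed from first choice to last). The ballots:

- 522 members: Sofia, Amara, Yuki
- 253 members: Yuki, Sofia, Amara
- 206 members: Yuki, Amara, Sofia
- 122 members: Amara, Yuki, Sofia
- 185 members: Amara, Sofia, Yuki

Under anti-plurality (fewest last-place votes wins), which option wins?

Last-place votes: Amara 253, Yuki 707, Sofia 328.
Amara is ranked last by the fewest voters, so Amara wins.

Amara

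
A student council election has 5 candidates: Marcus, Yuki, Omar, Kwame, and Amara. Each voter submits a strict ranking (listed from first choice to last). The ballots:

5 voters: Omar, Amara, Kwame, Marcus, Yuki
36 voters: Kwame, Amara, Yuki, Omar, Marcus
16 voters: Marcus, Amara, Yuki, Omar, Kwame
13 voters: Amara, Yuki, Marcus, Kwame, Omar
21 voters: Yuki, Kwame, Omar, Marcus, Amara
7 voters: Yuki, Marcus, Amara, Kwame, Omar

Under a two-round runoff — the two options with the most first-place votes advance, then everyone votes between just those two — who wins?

Yuki

Round 1 first-place votes: Marcus 16, Yuki 28, Omar 5, Kwame 36, Amara 13.
Kwame and Yuki advance.
Runoff: Kwame is preferred to Yuki by 41 voters; Yuki by 57.
Yuki wins the runoff.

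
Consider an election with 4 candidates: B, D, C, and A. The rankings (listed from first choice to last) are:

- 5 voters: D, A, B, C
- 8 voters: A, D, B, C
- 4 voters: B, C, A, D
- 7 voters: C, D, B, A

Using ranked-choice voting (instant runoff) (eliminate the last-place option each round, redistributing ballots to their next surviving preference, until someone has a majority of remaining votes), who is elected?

A

Round 1: B 4, D 5, C 7, A 8. Eliminate B.
Round 2: D 5, C 11, A 8. Eliminate D.
Round 3: C 11, A 13. A has a majority.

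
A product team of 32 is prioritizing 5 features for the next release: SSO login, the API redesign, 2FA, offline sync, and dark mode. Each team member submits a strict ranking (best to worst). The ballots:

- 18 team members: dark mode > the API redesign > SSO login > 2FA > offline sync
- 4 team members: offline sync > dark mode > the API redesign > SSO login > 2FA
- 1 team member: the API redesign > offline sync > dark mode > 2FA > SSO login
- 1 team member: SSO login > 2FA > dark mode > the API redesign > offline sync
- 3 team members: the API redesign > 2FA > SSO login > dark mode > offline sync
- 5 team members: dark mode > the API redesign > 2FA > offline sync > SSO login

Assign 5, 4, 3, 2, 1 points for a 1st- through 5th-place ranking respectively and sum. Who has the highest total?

SSO login: 18·3 + 4·2 + 1·1 + 1·5 + 3·3 + 5·1 = 82
the API redesign: 18·4 + 4·3 + 1·5 + 1·2 + 3·5 + 5·4 = 126
2FA: 18·2 + 4·1 + 1·2 + 1·4 + 3·4 + 5·3 = 73
offline sync: 18·1 + 4·5 + 1·4 + 1·1 + 3·1 + 5·2 = 56
dark mode: 18·5 + 4·4 + 1·3 + 1·3 + 3·2 + 5·5 = 143
dark mode has the highest Borda score (143).

dark mode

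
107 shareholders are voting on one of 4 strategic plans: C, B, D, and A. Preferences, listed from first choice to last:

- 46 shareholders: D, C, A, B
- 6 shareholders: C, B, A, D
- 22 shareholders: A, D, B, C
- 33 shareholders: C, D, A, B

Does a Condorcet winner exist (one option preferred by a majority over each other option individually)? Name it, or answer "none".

D

D vs C: 68–39 for D.
D vs B: 101–6 for D.
D vs A: 79–28 for D.
D beats every other option head-to-head.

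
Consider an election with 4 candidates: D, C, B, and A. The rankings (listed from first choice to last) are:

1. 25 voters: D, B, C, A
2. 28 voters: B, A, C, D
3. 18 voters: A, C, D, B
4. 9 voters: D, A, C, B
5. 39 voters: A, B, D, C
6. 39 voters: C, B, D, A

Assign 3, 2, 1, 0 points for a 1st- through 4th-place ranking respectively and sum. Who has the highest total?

B

D: 25·3 + 28·0 + 18·1 + 9·3 + 39·1 + 39·1 = 198
C: 25·1 + 28·1 + 18·2 + 9·1 + 39·0 + 39·3 = 215
B: 25·2 + 28·3 + 18·0 + 9·0 + 39·2 + 39·2 = 290
A: 25·0 + 28·2 + 18·3 + 9·2 + 39·3 + 39·0 = 245
B has the highest Borda score (290).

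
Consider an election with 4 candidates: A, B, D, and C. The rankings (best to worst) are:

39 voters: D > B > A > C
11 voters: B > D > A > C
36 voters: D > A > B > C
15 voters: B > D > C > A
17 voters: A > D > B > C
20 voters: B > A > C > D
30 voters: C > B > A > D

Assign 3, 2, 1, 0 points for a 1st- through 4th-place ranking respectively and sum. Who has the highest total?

A: 39·1 + 11·1 + 36·2 + 15·0 + 17·3 + 20·2 + 30·1 = 243
B: 39·2 + 11·3 + 36·1 + 15·3 + 17·1 + 20·3 + 30·2 = 329
D: 39·3 + 11·2 + 36·3 + 15·2 + 17·2 + 20·0 + 30·0 = 311
C: 39·0 + 11·0 + 36·0 + 15·1 + 17·0 + 20·1 + 30·3 = 125
B has the highest Borda score (329).

B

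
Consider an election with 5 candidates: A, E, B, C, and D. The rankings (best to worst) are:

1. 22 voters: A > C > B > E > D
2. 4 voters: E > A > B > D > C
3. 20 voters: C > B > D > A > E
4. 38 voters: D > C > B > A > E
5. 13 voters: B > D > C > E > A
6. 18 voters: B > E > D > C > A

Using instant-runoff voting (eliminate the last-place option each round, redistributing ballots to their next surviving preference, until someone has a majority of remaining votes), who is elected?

Round 1: A 22, E 4, B 31, C 20, D 38. Eliminate E.
Round 2: A 26, B 31, C 20, D 38. Eliminate C.
Round 3: A 26, B 51, D 38. Eliminate A.
Round 4: B 77, D 38. B has a majority.

B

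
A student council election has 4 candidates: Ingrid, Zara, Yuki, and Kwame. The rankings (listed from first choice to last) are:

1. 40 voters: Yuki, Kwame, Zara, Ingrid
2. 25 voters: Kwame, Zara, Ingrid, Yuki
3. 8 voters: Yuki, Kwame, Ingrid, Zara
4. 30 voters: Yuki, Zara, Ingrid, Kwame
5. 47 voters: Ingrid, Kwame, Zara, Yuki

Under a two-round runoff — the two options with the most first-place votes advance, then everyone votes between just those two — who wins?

Round 1 first-place votes: Ingrid 47, Zara 0, Yuki 78, Kwame 25.
Yuki and Ingrid advance.
Runoff: Yuki is preferred to Ingrid by 78 voters; Ingrid by 72.
Yuki wins the runoff.

Yuki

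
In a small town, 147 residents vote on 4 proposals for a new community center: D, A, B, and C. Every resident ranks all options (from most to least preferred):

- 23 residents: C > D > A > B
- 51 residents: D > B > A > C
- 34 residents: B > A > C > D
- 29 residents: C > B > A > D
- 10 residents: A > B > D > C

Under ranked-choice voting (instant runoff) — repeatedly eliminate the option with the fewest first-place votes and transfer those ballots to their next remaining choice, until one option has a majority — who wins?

Round 1: D 51, A 10, B 34, C 52. Eliminate A.
Round 2: D 51, B 44, C 52. Eliminate B.
Round 3: D 61, C 86. C has a majority.

C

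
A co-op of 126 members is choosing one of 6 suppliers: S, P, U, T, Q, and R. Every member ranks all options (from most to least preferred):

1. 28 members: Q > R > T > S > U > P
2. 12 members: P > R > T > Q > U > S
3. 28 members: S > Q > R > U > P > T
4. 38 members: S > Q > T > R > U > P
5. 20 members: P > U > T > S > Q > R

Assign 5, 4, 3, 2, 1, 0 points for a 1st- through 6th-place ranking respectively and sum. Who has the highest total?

Q

S: 28·2 + 12·0 + 28·5 + 38·5 + 20·2 = 426
P: 28·0 + 12·5 + 28·1 + 38·0 + 20·5 = 188
U: 28·1 + 12·1 + 28·2 + 38·1 + 20·4 = 214
T: 28·3 + 12·3 + 28·0 + 38·3 + 20·3 = 294
Q: 28·5 + 12·2 + 28·4 + 38·4 + 20·1 = 448
R: 28·4 + 12·4 + 28·3 + 38·2 + 20·0 = 320
Q has the highest Borda score (448).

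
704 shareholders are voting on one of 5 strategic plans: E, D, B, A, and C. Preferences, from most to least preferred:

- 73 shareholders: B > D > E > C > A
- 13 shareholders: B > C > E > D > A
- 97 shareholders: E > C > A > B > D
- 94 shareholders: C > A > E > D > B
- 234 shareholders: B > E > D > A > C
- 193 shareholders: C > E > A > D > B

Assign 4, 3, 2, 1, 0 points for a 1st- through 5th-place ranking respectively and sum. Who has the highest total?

E: 73·2 + 13·2 + 97·4 + 94·2 + 234·3 + 193·3 = 2029
D: 73·3 + 13·1 + 97·0 + 94·1 + 234·2 + 193·1 = 987
B: 73·4 + 13·4 + 97·1 + 94·0 + 234·4 + 193·0 = 1377
A: 73·0 + 13·0 + 97·2 + 94·3 + 234·1 + 193·2 = 1096
C: 73·1 + 13·3 + 97·3 + 94·4 + 234·0 + 193·4 = 1551
E has the highest Borda score (2029).

E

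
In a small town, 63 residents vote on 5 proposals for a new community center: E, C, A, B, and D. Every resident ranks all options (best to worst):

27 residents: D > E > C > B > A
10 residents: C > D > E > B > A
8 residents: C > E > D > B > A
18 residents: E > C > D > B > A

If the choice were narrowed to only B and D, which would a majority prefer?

Voters preferring B to D: 0; preferring D to B: 63.
D wins the head-to-head.

D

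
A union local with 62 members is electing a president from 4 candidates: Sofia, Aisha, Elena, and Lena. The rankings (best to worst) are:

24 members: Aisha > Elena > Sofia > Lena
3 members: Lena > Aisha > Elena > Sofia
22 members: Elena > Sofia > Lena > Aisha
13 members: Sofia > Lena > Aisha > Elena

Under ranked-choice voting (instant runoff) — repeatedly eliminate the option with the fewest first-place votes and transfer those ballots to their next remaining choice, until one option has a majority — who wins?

Round 1: Sofia 13, Aisha 24, Elena 22, Lena 3. Eliminate Lena.
Round 2: Sofia 13, Aisha 27, Elena 22. Eliminate Sofia.
Round 3: Aisha 40, Elena 22. Aisha has a majority.

Aisha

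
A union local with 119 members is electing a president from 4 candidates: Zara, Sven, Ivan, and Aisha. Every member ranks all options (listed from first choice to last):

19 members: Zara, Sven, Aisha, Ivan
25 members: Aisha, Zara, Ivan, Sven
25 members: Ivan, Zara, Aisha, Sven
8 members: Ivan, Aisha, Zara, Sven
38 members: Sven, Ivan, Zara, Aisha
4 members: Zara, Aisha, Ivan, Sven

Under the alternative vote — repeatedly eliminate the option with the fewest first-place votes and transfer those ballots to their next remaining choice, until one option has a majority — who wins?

Round 1: Zara 23, Sven 38, Ivan 33, Aisha 25. Eliminate Zara.
Round 2: Sven 57, Ivan 33, Aisha 29. Eliminate Aisha.
Round 3: Sven 57, Ivan 62. Ivan has a majority.

Ivan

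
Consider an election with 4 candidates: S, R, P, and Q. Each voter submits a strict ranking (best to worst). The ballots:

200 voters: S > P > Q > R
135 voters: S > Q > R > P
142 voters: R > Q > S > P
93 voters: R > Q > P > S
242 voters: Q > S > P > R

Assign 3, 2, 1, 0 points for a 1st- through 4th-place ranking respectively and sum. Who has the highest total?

S: 200·3 + 135·3 + 142·1 + 93·0 + 242·2 = 1631
R: 200·0 + 135·1 + 142·3 + 93·3 + 242·0 = 840
P: 200·2 + 135·0 + 142·0 + 93·1 + 242·1 = 735
Q: 200·1 + 135·2 + 142·2 + 93·2 + 242·3 = 1666
Q has the highest Borda score (1666).

Q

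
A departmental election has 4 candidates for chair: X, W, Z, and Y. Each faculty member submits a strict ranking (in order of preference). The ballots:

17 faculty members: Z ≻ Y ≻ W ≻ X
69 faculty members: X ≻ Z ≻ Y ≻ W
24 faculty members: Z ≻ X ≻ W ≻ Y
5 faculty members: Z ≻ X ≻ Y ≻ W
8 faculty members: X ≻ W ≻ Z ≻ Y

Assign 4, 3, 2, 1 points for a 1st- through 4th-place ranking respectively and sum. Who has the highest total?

X

X: 17·1 + 69·4 + 24·3 + 5·3 + 8·4 = 412
W: 17·2 + 69·1 + 24·2 + 5·1 + 8·3 = 180
Z: 17·4 + 69·3 + 24·4 + 5·4 + 8·2 = 407
Y: 17·3 + 69·2 + 24·1 + 5·2 + 8·1 = 231
X has the highest Borda score (412).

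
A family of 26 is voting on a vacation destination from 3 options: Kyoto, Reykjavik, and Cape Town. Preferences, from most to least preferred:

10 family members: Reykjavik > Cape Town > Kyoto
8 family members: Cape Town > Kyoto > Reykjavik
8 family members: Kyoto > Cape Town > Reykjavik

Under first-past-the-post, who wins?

First-place votes: Kyoto 8, Reykjavik 10, Cape Town 8.
Reykjavik has the most first-place votes.

Reykjavik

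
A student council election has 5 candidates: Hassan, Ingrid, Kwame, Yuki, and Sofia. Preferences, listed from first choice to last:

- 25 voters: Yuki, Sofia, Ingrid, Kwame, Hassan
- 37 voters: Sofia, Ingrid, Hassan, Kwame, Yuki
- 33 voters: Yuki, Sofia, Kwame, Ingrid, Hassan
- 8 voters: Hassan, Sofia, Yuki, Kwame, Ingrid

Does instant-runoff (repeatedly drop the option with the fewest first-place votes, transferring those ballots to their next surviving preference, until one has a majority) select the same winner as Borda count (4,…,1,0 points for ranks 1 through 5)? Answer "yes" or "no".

no

Instant-runoff — R1 Hassan 8, Ingrid 0, Kwame 0, Yuki 58, Sofia 37 (Yuki winner). Winner: Yuki.
Borda — scores: Hassan 106, Ingrid 194, Kwame 136, Yuki 248, Sofia 346. Winner: Sofia.
The two methods disagree.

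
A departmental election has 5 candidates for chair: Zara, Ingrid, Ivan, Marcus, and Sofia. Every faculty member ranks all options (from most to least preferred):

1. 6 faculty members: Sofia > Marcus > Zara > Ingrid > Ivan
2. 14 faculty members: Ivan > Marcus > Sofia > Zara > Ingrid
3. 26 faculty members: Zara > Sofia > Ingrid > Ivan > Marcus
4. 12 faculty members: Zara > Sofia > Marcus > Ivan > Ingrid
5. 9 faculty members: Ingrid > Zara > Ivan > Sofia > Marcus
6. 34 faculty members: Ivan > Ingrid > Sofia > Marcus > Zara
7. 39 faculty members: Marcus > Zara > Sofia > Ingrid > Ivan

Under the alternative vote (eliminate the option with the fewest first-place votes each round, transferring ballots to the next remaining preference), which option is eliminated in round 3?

Marcus

Round 1: Zara 38, Ingrid 9, Ivan 48, Marcus 39, Sofia 6. Eliminate Sofia.
Round 2: Zara 38, Ingrid 9, Ivan 48, Marcus 45. Eliminate Ingrid.
Round 3: Zara 47, Ivan 48, Marcus 45. Eliminate Marcus.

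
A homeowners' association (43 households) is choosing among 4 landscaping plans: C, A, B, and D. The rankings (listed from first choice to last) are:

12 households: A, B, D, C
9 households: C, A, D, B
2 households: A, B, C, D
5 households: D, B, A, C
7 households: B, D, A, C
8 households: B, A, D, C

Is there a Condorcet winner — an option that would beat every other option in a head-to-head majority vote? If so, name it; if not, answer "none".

A vs C: 34–9 for A.
A vs B: 23–20 for A.
A vs D: 31–12 for A.
A beats every other option head-to-head.

A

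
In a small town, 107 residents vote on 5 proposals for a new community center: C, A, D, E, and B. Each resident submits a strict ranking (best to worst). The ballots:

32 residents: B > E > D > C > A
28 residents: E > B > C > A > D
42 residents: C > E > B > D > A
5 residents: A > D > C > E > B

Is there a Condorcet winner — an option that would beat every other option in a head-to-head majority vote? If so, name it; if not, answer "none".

E vs C: 60–47 for E.
E vs A: 102–5 for E.
E vs D: 102–5 for E.
E vs B: 75–32 for E.
E beats every other option head-to-head.

E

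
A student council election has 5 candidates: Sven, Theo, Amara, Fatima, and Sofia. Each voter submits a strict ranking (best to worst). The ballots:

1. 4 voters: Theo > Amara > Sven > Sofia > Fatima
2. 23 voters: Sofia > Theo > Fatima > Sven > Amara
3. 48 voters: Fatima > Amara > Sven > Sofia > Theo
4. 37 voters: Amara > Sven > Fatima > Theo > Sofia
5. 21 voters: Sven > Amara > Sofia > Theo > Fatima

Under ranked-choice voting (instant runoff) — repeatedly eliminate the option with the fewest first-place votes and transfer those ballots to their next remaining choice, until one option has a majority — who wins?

Fatima

Round 1: Sven 21, Theo 4, Amara 37, Fatima 48, Sofia 23. Eliminate Theo.
Round 2: Sven 21, Amara 41, Fatima 48, Sofia 23. Eliminate Sven.
Round 3: Amara 62, Fatima 48, Sofia 23. Eliminate Sofia.
Round 4: Amara 62, Fatima 71. Fatima has a majority.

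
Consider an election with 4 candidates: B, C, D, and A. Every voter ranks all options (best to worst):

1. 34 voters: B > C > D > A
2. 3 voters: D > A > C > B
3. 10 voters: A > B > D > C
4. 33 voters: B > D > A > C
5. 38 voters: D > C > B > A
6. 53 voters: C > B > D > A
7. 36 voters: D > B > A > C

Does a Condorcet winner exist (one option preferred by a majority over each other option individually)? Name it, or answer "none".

B vs C: 113–94 for B.
B vs D: 130–77 for B.
B vs A: 194–13 for B.
B beats every other option head-to-head.

B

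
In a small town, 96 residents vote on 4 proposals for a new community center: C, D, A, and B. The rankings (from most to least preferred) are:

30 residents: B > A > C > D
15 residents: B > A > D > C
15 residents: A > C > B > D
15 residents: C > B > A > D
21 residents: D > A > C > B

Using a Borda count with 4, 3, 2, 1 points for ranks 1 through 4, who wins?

A

C: 30·2 + 15·1 + 15·3 + 15·4 + 21·2 = 222
D: 30·1 + 15·2 + 15·1 + 15·1 + 21·4 = 174
A: 30·3 + 15·3 + 15·4 + 15·2 + 21·3 = 288
B: 30·4 + 15·4 + 15·2 + 15·3 + 21·1 = 276
A has the highest Borda score (288).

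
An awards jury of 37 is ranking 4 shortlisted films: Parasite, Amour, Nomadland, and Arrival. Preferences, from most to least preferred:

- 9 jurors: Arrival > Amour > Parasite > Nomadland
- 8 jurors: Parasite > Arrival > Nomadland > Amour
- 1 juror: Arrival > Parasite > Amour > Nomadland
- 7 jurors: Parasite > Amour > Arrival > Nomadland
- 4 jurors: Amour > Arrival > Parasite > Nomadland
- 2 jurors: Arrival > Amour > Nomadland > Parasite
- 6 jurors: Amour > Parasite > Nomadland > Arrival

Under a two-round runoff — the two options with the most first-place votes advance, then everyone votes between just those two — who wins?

Round 1 first-place votes: Parasite 15, Amour 10, Nomadland 0, Arrival 12.
Parasite and Arrival advance.
Runoff: Parasite is preferred to Arrival by 21 voters; Arrival by 16.
Parasite wins the runoff.

Parasite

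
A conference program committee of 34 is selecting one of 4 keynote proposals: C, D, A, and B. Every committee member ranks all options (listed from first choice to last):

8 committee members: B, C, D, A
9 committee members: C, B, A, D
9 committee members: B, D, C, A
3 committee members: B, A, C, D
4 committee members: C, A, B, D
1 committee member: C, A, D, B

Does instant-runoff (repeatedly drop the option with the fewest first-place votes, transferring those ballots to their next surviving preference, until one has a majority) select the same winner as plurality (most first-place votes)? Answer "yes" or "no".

Instant-runoff — R1 C 14, D 0, A 0, B 20 (B winner). Winner: B.
Plurality — first-place votes: C 14, D 0, A 0, B 20. Winner: B.
The two methods agree.

yes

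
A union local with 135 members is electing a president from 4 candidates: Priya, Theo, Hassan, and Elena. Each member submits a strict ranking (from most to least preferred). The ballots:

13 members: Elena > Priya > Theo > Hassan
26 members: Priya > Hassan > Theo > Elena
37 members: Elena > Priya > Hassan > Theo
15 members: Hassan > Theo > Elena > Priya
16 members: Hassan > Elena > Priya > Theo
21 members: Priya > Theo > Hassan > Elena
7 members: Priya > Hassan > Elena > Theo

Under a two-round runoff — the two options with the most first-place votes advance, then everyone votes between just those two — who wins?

Elena

Round 1 first-place votes: Priya 54, Theo 0, Hassan 31, Elena 50.
Priya and Elena advance.
Runoff: Priya is preferred to Elena by 54 voters; Elena by 81.
Elena wins the runoff.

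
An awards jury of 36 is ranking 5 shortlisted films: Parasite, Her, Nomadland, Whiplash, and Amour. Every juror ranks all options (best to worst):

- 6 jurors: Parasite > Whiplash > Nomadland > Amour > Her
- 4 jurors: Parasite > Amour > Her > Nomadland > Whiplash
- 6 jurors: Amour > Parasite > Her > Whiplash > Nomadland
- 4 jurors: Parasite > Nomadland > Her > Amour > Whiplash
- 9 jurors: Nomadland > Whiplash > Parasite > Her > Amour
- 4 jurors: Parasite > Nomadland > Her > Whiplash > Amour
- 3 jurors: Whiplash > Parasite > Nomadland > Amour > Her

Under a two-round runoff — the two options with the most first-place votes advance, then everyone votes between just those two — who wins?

Round 1 first-place votes: Parasite 18, Her 0, Nomadland 9, Whiplash 3, Amour 6.
Parasite and Nomadland advance.
Runoff: Parasite is preferred to Nomadland by 27 voters; Nomadland by 9.
Parasite wins the runoff.

Parasite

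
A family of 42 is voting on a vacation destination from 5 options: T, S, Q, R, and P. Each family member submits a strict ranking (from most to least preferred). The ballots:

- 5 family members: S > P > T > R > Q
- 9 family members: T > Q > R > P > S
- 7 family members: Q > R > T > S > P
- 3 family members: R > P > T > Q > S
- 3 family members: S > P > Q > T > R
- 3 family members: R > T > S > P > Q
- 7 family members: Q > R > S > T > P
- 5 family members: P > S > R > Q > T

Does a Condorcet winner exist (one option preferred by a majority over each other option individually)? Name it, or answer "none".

Q

Q vs T: 22–20 for Q.
Q vs S: 26–16 for Q.
Q vs R: 26–16 for Q.
Q vs P: 23–19 for Q.
Q beats every other option head-to-head.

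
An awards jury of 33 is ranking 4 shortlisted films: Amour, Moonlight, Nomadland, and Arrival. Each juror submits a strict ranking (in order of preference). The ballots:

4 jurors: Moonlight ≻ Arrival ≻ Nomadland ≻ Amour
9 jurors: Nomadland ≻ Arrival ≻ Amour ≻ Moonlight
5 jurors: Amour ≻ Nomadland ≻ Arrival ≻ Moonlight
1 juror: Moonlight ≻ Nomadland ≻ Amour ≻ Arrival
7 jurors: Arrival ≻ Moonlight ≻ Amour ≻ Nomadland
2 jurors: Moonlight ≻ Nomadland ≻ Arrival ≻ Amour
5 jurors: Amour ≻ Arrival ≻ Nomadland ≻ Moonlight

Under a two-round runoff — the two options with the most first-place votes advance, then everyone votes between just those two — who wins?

Amour

Round 1 first-place votes: Amour 10, Moonlight 7, Nomadland 9, Arrival 7.
Amour and Nomadland advance.
Runoff: Amour is preferred to Nomadland by 17 voters; Nomadland by 16.
Amour wins the runoff.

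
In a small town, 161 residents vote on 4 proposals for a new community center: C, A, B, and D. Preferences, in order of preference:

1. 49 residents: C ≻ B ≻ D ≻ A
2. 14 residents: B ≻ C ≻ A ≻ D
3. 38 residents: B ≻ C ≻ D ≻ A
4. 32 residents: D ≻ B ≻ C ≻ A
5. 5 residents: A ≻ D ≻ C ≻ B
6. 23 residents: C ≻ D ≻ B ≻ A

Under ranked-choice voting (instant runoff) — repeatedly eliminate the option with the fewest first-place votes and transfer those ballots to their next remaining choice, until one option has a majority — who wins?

B

Round 1: C 72, A 5, B 52, D 32. Eliminate A.
Round 2: C 72, B 52, D 37. Eliminate D.
Round 3: C 77, B 84. B has a majority.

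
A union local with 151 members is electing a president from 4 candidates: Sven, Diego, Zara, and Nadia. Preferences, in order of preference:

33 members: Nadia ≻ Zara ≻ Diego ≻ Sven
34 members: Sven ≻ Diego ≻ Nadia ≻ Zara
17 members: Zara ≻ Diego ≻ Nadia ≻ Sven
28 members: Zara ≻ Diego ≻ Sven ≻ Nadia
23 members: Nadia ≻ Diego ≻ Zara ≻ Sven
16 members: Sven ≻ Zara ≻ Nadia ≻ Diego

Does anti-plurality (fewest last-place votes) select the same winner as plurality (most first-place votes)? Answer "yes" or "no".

Anti-plurality — last-place votes: Sven 73, Diego 16, Zara 34, Nadia 28. Winner: Diego.
Plurality — first-place votes: Sven 50, Diego 0, Zara 45, Nadia 56. Winner: Nadia.
The two methods disagree.

no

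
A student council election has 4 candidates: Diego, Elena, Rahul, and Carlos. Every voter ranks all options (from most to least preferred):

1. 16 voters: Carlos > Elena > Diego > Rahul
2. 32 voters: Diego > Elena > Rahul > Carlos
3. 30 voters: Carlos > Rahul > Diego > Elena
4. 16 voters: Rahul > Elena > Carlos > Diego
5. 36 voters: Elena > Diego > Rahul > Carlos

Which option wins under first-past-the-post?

Carlos

First-place votes: Diego 32, Elena 36, Rahul 16, Carlos 46.
Carlos has the most first-place votes.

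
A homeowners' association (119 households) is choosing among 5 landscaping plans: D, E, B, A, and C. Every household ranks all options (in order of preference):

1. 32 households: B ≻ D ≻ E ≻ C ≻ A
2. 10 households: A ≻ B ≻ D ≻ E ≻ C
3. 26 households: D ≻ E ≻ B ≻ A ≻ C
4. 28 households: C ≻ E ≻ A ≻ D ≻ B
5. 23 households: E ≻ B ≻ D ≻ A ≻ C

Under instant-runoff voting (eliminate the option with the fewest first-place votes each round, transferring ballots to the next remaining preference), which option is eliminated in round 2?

Round 1: D 26, E 23, B 32, A 10, C 28. Eliminate A.
Round 2: D 26, E 23, B 42, C 28. Eliminate E.

E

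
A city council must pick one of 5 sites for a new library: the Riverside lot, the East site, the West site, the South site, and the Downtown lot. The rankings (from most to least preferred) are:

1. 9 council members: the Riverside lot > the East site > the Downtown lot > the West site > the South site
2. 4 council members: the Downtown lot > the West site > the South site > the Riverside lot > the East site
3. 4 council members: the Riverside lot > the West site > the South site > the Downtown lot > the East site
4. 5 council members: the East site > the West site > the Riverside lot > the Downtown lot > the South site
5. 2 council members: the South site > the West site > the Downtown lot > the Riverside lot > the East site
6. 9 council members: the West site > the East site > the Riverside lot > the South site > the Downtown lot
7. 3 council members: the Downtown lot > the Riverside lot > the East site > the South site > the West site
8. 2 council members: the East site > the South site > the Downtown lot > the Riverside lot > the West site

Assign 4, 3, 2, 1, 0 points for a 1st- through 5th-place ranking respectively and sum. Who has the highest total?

the Riverside lot

the Riverside lot: 9·4 + 4·1 + 4·4 + 5·2 + 2·1 + 9·2 + 3·3 + 2·1 = 97
the East site: 9·3 + 4·0 + 4·0 + 5·4 + 2·0 + 9·3 + 3·2 + 2·4 = 88
the West site: 9·1 + 4·3 + 4·3 + 5·3 + 2·3 + 9·4 + 3·0 + 2·0 = 90
the South site: 9·0 + 4·2 + 4·2 + 5·0 + 2·4 + 9·1 + 3·1 + 2·3 = 42
the Downtown lot: 9·2 + 4·4 + 4·1 + 5·1 + 2·2 + 9·0 + 3·4 + 2·2 = 63
the Riverside lot has the highest Borda score (97).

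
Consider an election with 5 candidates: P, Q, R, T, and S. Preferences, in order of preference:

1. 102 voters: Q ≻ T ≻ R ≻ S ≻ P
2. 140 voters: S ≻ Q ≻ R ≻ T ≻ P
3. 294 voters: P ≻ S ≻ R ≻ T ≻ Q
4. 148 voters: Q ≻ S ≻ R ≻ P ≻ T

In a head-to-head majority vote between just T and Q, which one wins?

Q

Voters preferring T to Q: 294; preferring Q to T: 390.
Q wins the head-to-head.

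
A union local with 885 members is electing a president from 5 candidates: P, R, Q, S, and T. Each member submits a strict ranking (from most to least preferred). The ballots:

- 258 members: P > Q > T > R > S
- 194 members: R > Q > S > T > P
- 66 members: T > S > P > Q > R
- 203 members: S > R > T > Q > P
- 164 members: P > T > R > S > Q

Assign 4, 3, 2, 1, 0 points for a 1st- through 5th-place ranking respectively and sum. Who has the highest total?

P: 258·4 + 194·0 + 66·2 + 203·0 + 164·4 = 1820
R: 258·1 + 194·4 + 66·0 + 203·3 + 164·2 = 1971
Q: 258·3 + 194·3 + 66·1 + 203·1 + 164·0 = 1625
S: 258·0 + 194·2 + 66·3 + 203·4 + 164·1 = 1562
T: 258·2 + 194·1 + 66·4 + 203·2 + 164·3 = 1872
R has the highest Borda score (1971).

R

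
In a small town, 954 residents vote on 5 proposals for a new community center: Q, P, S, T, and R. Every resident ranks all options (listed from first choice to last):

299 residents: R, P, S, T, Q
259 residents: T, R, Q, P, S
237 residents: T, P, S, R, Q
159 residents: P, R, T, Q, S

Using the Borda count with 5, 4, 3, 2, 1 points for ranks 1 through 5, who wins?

Q: 299·1 + 259·3 + 237·1 + 159·2 = 1631
P: 299·4 + 259·2 + 237·4 + 159·5 = 3457
S: 299·3 + 259·1 + 237·3 + 159·1 = 2026
T: 299·2 + 259·5 + 237·5 + 159·3 = 3555
R: 299·5 + 259·4 + 237·2 + 159·4 = 3641
R has the highest Borda score (3641).

R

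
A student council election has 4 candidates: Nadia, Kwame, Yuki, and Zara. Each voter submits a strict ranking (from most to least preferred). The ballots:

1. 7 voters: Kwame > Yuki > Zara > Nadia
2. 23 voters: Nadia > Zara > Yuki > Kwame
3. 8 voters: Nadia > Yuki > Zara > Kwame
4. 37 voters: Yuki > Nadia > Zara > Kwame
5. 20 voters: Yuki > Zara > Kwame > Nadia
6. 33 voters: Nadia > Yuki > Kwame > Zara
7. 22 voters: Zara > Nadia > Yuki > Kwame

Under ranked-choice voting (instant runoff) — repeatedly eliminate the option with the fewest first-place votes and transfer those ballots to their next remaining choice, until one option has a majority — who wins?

Round 1: Nadia 64, Kwame 7, Yuki 57, Zara 22. Eliminate Kwame.
Round 2: Nadia 64, Yuki 64, Zara 22. Eliminate Zara.
Round 3: Nadia 86, Yuki 64. Nadia has a majority.

Nadia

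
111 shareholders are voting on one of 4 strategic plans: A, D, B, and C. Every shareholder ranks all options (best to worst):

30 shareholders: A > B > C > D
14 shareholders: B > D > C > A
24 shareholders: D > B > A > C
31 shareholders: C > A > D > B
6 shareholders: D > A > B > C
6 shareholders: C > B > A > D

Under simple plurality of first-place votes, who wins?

C

First-place votes: A 30, D 30, B 14, C 37.
C has the most first-place votes.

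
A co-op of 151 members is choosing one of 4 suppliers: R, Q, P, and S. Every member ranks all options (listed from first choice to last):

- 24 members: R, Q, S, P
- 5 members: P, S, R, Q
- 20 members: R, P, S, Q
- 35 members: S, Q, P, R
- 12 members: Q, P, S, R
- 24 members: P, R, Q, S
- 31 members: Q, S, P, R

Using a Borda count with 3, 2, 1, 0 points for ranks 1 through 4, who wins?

Q

R: 24·3 + 5·1 + 20·3 + 35·0 + 12·0 + 24·2 + 31·0 = 185
Q: 24·2 + 5·0 + 20·0 + 35·2 + 12·3 + 24·1 + 31·3 = 271
P: 24·0 + 5·3 + 20·2 + 35·1 + 12·2 + 24·3 + 31·1 = 217
S: 24·1 + 5·2 + 20·1 + 35·3 + 12·1 + 24·0 + 31·2 = 233
Q has the highest Borda score (271).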